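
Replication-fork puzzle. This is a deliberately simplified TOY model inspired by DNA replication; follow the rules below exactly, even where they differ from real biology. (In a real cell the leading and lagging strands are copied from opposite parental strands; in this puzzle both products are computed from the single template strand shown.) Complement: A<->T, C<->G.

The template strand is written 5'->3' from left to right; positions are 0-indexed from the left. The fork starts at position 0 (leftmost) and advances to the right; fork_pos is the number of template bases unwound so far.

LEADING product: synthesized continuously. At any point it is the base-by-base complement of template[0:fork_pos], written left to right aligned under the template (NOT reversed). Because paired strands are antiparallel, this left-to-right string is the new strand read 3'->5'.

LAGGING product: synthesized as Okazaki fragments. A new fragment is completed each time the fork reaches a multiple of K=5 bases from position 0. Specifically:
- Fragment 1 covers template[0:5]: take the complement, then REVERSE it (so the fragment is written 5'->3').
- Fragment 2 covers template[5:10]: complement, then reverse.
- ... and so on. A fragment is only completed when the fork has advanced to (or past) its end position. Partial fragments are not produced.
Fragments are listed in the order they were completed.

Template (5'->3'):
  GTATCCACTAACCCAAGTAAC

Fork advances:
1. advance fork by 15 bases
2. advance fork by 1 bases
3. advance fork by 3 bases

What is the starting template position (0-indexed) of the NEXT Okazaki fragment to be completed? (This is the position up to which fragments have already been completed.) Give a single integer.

Step 1: advance 15 -> fork_pos = 0 + 15 = 15. Reached multiple(s) of 5: 5, 10, 15 -> fragments 1-3 completed (3 total).
Step 2: advance 1 -> fork_pos = 15 + 1 = 16. Next multiple of 5 is 20 (not reached); still 3 fragment(s).
Step 3: advance 3 -> fork_pos = 16 + 3 = 19. Next multiple of 5 is 20 (not reached); still 3 fragment(s).
3 fragment(s) completed, covering template[0:15] (3 x 5 = 15). The next fragment, fragment 4, covers template[15:20], so it starts at position 15.

Answer: 15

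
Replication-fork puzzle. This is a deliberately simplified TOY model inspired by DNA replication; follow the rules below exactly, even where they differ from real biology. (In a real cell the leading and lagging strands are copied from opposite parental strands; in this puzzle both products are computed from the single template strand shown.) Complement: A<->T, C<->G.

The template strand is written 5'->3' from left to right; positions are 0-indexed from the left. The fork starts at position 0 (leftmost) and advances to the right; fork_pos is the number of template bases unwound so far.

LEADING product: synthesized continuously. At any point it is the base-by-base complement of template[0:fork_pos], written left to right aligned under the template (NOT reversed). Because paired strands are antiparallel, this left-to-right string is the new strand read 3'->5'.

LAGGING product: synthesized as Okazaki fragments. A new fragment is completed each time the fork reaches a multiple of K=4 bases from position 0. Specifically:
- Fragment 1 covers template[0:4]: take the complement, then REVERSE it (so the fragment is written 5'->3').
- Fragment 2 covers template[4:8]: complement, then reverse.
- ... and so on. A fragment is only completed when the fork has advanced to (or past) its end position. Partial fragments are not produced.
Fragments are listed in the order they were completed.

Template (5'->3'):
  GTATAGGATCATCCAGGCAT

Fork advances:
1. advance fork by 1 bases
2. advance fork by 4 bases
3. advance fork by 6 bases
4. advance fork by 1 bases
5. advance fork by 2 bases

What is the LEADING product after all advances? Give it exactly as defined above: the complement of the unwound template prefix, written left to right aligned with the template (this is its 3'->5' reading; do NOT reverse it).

Step 1: advance 1 -> fork_pos = 0 + 1 = 1.
Step 2: advance 4 -> fork_pos = 1 + 4 = 5.
Step 3: advance 6 -> fork_pos = 5 + 6 = 11.
Step 4: advance 1 -> fork_pos = 11 + 1 = 12.
Step 5: advance 2 -> fork_pos = 12 + 2 = 14.
Unwound prefix: template[0:14] = GTATAGGATCATCC
Complement it base by base (A<->T, C<->G), keeping left-to-right order:
  [0:5] GTATA -> CATAT
  [5:10] GGATC -> CCTAG
  [10:14] ATCC -> TAGG
Concatenate: CATATCCTAGTAGG (length 14; written aligned with the template, i.e. 3'->5').

Answer: CATATCCTAGTAGG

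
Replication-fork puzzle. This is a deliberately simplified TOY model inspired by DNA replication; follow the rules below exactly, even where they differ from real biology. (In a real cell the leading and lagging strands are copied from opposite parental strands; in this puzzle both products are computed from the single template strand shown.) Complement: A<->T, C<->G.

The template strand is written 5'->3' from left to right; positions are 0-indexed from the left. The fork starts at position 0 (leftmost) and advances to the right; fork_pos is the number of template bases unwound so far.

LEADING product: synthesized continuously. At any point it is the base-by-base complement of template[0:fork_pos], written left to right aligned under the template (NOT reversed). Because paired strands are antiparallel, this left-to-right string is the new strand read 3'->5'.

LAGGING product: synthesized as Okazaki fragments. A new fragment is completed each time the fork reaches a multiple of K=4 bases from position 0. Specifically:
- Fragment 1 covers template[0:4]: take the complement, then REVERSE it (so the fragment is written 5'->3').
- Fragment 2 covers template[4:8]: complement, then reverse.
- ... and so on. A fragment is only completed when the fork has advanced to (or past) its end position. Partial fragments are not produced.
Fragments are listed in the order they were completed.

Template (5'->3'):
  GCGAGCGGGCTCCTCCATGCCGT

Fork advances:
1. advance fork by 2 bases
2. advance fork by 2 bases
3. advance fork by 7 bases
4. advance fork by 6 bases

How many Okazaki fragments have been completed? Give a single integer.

Step 1: advance 2 -> fork_pos = 0 + 2 = 2. Next multiple of 4 is 4 (not reached); still 0 fragment(s).
Step 2: advance 2 -> fork_pos = 2 + 2 = 4. Reached multiple(s) of 4: 4 -> fragment 1 completed (1 total).
Step 3: advance 7 -> fork_pos = 4 + 7 = 11. Reached multiple(s) of 4: 8 -> fragment 2 completed (2 total).
Step 4: advance 6 -> fork_pos = 11 + 6 = 17. Reached multiple(s) of 4: 12, 16 -> fragments 3-4 completed (4 total).
Check: final fork_pos = 17; the multiples of 4 that are <= 17 are 4..16 -> 17 // 4 = 4 completed fragment(s).

Answer: 4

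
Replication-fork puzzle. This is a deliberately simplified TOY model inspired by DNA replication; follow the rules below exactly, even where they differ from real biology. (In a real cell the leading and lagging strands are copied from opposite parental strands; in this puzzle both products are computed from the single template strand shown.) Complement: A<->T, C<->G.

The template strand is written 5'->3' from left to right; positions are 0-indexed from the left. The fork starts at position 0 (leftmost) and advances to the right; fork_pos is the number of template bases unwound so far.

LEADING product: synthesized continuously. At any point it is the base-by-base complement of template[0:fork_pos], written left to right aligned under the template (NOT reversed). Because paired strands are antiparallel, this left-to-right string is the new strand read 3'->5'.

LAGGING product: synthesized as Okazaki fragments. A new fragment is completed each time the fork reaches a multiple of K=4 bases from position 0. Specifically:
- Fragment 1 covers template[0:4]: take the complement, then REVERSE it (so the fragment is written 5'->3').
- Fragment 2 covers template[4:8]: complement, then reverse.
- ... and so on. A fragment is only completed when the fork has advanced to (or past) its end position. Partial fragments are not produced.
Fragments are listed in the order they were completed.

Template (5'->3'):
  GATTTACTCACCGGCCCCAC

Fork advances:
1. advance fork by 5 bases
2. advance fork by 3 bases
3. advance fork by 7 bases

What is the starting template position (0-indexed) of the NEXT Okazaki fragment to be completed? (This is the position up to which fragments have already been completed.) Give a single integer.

Answer: 12

Derivation:
Step 1: advance 5 -> fork_pos = 0 + 5 = 5. Reached multiple(s) of 4: 4 -> fragment 1 completed (1 total).
Step 2: advance 3 -> fork_pos = 5 + 3 = 8. Reached multiple(s) of 4: 8 -> fragment 2 completed (2 total).
Step 3: advance 7 -> fork_pos = 8 + 7 = 15. Reached multiple(s) of 4: 12 -> fragment 3 completed (3 total).
3 fragment(s) completed, covering template[0:12] (3 x 4 = 12). The next fragment, fragment 4, covers template[12:16], so it starts at position 12.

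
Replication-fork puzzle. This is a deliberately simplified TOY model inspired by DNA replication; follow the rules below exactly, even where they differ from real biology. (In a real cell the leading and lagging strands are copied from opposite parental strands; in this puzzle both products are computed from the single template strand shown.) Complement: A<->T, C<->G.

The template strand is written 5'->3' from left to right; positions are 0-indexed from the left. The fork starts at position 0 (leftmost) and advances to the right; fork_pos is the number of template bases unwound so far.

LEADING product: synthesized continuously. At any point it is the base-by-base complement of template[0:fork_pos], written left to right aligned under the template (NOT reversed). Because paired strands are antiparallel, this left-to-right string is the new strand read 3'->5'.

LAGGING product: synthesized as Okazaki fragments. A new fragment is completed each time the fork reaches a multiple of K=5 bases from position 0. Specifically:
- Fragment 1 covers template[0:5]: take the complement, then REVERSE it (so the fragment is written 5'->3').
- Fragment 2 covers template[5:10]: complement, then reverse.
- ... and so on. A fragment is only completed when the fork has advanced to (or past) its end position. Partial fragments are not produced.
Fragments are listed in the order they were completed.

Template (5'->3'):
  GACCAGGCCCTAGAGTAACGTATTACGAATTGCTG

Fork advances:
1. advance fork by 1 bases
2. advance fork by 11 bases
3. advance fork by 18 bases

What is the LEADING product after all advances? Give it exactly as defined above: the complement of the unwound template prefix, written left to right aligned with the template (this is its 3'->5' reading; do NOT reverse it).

Step 1: advance 1 -> fork_pos = 0 + 1 = 1.
Step 2: advance 11 -> fork_pos = 1 + 11 = 12.
Step 3: advance 18 -> fork_pos = 12 + 18 = 30.
Unwound prefix: template[0:30] = GACCAGGCCCTAGAGTAACGTATTACGAAT
Complement it base by base (A<->T, C<->G), keeping left-to-right order:
  [0:5] GACCA -> CTGGT
  [5:10] GGCCC -> CCGGG
  [10:15] TAGAG -> ATCTC
  [15:20] TAACG -> ATTGC
  [20:25] TATTA -> ATAAT
  [25:30] CGAAT -> GCTTA
Concatenate: CTGGTCCGGGATCTCATTGCATAATGCTTA (length 30; written aligned with the template, i.e. 3'->5').

Answer: CTGGTCCGGGATCTCATTGCATAATGCTTA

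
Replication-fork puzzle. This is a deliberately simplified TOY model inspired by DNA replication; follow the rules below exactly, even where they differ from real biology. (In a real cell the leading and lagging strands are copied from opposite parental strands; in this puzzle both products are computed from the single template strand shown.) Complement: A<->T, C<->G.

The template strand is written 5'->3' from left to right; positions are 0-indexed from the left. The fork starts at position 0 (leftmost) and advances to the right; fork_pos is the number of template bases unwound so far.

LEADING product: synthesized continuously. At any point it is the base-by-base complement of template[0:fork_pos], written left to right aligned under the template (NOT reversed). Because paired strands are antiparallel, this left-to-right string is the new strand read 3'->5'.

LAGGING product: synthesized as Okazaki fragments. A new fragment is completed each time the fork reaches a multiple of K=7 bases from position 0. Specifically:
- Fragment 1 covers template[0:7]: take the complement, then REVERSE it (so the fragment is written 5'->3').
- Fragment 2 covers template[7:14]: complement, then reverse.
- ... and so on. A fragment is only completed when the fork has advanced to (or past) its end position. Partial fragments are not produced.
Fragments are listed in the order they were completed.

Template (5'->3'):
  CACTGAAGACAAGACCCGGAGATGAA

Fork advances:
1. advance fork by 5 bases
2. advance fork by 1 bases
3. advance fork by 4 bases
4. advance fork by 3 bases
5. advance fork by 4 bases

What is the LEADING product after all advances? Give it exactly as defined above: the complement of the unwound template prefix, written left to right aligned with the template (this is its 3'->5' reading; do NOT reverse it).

Step 1: advance 5 -> fork_pos = 0 + 5 = 5.
Step 2: advance 1 -> fork_pos = 5 + 1 = 6.
Step 3: advance 4 -> fork_pos = 6 + 4 = 10.
Step 4: advance 3 -> fork_pos = 10 + 3 = 13.
Step 5: advance 4 -> fork_pos = 13 + 4 = 17.
Unwound prefix: template[0:17] = CACTGAAGACAAGACCC
Complement it base by base (A<->T, C<->G), keeping left-to-right order:
  [0:5] CACTG -> GTGAC
  [5:10] AAGAC -> TTCTG
  [10:15] AAGAC -> TTCTG
  [15:17] CC -> GG
Concatenate: GTGACTTCTGTTCTGGG (length 17; written aligned with the template, i.e. 3'->5').

Answer: GTGACTTCTGTTCTGGG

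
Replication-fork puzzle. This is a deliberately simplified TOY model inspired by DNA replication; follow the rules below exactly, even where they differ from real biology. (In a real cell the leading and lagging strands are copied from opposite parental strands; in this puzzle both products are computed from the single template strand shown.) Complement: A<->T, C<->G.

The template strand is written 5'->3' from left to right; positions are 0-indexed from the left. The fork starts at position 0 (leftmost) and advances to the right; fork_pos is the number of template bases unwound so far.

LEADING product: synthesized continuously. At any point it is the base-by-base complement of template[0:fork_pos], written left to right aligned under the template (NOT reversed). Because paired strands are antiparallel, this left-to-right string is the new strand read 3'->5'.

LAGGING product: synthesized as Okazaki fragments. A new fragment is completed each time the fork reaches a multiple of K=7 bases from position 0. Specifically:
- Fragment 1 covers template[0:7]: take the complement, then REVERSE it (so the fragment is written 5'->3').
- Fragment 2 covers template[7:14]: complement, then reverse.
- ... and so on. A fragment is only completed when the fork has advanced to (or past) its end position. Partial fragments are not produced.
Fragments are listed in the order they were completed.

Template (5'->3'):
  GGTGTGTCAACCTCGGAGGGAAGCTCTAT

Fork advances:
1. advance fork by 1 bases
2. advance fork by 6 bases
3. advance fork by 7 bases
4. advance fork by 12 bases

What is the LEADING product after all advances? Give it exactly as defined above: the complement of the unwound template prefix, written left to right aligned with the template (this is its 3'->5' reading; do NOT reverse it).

Answer: CCACACAGTTGGAGCCTCCCTTCGAG

Derivation:
Step 1: advance 1 -> fork_pos = 0 + 1 = 1.
Step 2: advance 6 -> fork_pos = 1 + 6 = 7.
Step 3: advance 7 -> fork_pos = 7 + 7 = 14.
Step 4: advance 12 -> fork_pos = 14 + 12 = 26.
Unwound prefix: template[0:26] = GGTGTGTCAACCTCGGAGGGAAGCTC
Complement it base by base (A<->T, C<->G), keeping left-to-right order:
  [0:5] GGTGT -> CCACA
  [5:10] GTCAA -> CAGTT
  [10:15] CCTCG -> GGAGC
  [15:20] GAGGG -> CTCCC
  [20:25] AAGCT -> TTCGA
  [25:26] C -> G
Concatenate: CCACACAGTTGGAGCCTCCCTTCGAG (length 26; written aligned with the template, i.e. 3'->5').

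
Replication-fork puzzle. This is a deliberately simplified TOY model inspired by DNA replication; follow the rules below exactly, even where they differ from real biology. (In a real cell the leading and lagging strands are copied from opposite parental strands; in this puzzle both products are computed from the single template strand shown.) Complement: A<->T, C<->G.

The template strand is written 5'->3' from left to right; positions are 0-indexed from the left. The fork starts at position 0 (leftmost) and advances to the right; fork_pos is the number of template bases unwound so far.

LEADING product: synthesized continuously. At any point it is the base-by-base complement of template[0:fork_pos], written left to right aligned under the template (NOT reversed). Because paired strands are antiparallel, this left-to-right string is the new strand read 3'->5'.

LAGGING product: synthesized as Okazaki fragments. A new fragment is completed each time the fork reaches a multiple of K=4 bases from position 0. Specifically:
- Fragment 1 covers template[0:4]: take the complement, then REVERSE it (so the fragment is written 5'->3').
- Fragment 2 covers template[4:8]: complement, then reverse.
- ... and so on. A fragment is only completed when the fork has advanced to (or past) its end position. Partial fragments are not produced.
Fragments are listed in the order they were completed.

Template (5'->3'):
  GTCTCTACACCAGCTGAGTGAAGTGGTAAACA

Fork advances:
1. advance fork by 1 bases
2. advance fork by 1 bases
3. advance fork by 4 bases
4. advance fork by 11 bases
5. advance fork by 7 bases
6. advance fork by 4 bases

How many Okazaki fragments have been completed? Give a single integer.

Answer: 7

Derivation:
Step 1: advance 1 -> fork_pos = 0 + 1 = 1. Next multiple of 4 is 4 (not reached); still 0 fragment(s).
Step 2: advance 1 -> fork_pos = 1 + 1 = 2. Next multiple of 4 is 4 (not reached); still 0 fragment(s).
Step 3: advance 4 -> fork_pos = 2 + 4 = 6. Reached multiple(s) of 4: 4 -> fragment 1 completed (1 total).
Step 4: advance 11 -> fork_pos = 6 + 11 = 17. Reached multiple(s) of 4: 8, 12, 16 -> fragments 2-4 completed (4 total).
Step 5: advance 7 -> fork_pos = 17 + 7 = 24. Reached multiple(s) of 4: 20, 24 -> fragments 5-6 completed (6 total).
Step 6: advance 4 -> fork_pos = 24 + 4 = 28. Reached multiple(s) of 4: 28 -> fragment 7 completed (7 total).
Check: final fork_pos = 28; the multiples of 4 that are <= 28 are 4..28 -> 28 // 4 = 7 completed fragment(s).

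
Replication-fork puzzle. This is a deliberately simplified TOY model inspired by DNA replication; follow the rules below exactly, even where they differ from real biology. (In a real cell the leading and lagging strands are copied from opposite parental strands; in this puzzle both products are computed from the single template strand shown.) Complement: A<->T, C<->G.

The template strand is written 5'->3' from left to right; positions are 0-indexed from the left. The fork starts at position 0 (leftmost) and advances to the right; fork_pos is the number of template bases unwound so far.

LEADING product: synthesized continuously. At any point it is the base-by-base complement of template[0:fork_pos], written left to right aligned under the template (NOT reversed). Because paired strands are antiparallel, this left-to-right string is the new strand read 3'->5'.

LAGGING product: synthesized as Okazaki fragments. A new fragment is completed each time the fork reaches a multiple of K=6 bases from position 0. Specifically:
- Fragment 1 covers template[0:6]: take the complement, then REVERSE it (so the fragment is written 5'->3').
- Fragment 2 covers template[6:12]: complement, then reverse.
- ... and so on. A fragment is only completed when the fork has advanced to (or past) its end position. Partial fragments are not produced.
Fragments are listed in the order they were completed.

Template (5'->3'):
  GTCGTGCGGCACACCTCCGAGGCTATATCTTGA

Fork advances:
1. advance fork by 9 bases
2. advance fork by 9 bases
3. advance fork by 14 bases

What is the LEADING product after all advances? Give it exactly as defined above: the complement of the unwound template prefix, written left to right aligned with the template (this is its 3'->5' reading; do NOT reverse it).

Step 1: advance 9 -> fork_pos = 0 + 9 = 9.
Step 2: advance 9 -> fork_pos = 9 + 9 = 18.
Step 3: advance 14 -> fork_pos = 18 + 14 = 32.
Unwound prefix: template[0:32] = GTCGTGCGGCACACCTCCGAGGCTATATCTTG
Complement it base by base (A<->T, C<->G), keeping left-to-right order:
  [0:5] GTCGT -> CAGCA
  [5:10] GCGGC -> CGCCG
  [10:15] ACACC -> TGTGG
  [15:20] TCCGA -> AGGCT
  [20:25] GGCTA -> CCGAT
  [25:30] TATCT -> ATAGA
  [30:32] TG -> AC
Concatenate: CAGCACGCCGTGTGGAGGCTCCGATATAGAAC (length 32; written aligned with the template, i.e. 3'->5').

Answer: CAGCACGCCGTGTGGAGGCTCCGATATAGAAC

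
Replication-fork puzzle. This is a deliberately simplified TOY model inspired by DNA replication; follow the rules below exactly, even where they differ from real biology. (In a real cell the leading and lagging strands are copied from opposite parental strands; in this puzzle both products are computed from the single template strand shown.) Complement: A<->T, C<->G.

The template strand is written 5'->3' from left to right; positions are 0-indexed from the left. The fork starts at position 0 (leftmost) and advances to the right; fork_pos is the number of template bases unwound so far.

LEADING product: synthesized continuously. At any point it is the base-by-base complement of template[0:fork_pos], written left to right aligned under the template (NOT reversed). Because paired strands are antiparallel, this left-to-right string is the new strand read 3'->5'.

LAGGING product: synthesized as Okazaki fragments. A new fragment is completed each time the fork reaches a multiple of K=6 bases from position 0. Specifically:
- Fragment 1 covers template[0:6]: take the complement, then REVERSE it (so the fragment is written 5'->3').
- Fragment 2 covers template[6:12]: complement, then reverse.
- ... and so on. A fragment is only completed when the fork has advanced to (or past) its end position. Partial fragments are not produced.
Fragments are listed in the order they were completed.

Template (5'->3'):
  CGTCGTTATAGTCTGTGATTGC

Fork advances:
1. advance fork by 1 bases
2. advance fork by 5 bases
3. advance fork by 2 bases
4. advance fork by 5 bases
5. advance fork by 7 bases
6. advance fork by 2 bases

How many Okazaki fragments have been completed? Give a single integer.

Answer: 3

Derivation:
Step 1: advance 1 -> fork_pos = 0 + 1 = 1. Next multiple of 6 is 6 (not reached); still 0 fragment(s).
Step 2: advance 5 -> fork_pos = 1 + 5 = 6. Reached multiple(s) of 6: 6 -> fragment 1 completed (1 total).
Step 3: advance 2 -> fork_pos = 6 + 2 = 8. Next multiple of 6 is 12 (not reached); still 1 fragment(s).
Step 4: advance 5 -> fork_pos = 8 + 5 = 13. Reached multiple(s) of 6: 12 -> fragment 2 completed (2 total).
Step 5: advance 7 -> fork_pos = 13 + 7 = 20. Reached multiple(s) of 6: 18 -> fragment 3 completed (3 total).
Step 6: advance 2 -> fork_pos = 20 + 2 = 22. Next multiple of 6 is 24 (not reached); still 3 fragment(s).
Check: final fork_pos = 22; the multiples of 6 that are <= 22 are 6..18 -> 22 // 6 = 3 completed fragment(s).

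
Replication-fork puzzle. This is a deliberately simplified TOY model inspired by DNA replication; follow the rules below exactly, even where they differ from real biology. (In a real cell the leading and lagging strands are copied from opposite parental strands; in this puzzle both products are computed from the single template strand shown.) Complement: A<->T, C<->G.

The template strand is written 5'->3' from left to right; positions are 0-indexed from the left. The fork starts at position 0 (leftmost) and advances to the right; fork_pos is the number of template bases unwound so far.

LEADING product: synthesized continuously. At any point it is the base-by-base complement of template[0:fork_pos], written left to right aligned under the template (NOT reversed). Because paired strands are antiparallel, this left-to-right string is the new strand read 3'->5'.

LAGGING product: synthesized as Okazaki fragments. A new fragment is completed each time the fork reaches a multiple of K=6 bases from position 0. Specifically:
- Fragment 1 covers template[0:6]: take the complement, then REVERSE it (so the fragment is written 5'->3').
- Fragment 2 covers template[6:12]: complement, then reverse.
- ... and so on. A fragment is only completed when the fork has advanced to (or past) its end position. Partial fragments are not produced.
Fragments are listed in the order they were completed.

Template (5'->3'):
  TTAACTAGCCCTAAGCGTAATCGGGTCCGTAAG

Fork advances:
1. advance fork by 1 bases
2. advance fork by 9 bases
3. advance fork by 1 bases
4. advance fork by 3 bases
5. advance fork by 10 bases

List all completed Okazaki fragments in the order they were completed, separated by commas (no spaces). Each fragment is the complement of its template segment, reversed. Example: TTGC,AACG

Step 1: advance 1 -> fork_pos = 0 + 1 = 1. Next multiple of 6 is 6 (not reached); still 0 fragment(s).
Step 2: advance 9 -> fork_pos = 1 + 9 = 10. Reached multiple(s) of 6: 6 -> fragment 1 completed (1 total).
Step 3: advance 1 -> fork_pos = 10 + 1 = 11. Next multiple of 6 is 12 (not reached); still 1 fragment(s).
Step 4: advance 3 -> fork_pos = 11 + 3 = 14. Reached multiple(s) of 6: 12 -> fragment 2 completed (2 total).
Step 5: advance 10 -> fork_pos = 14 + 10 = 24. Reached multiple(s) of 6: 18, 24 -> fragments 3-4 completed (4 total).
Final fork_pos = 24, so 4 fragment(s) are complete. Build each: template segment -> complement -> reverse.
Fragment 1: template[0:6] = TTAACT -> complement AATTGA -> reversed AGTTAA
Fragment 2: template[6:12] = AGCCCT -> complement TCGGGA -> reversed AGGGCT
Fragment 3: template[12:18] = AAGCGT -> complement TTCGCA -> reversed ACGCTT
Fragment 4: template[18:24] = AATCGG -> complement TTAGCC -> reversed CCGATT

Answer: AGTTAA,AGGGCT,ACGCTT,CCGATT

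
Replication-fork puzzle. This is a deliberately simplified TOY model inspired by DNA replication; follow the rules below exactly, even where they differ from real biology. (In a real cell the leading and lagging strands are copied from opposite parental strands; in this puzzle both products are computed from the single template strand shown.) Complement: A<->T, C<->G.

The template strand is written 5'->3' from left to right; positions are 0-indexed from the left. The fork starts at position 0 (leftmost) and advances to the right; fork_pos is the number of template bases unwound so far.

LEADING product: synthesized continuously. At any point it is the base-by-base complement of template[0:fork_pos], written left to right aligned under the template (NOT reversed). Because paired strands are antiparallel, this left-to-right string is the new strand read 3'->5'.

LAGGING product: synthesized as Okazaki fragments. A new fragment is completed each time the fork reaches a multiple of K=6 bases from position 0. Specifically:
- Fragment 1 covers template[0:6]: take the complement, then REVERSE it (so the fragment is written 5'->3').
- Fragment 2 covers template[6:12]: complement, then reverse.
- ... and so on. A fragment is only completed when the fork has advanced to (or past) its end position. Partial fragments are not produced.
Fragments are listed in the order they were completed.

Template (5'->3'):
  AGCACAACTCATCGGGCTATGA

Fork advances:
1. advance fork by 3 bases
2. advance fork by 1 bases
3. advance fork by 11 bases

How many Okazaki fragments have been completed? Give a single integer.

Step 1: advance 3 -> fork_pos = 0 + 3 = 3. Next multiple of 6 is 6 (not reached); still 0 fragment(s).
Step 2: advance 1 -> fork_pos = 3 + 1 = 4. Next multiple of 6 is 6 (not reached); still 0 fragment(s).
Step 3: advance 11 -> fork_pos = 4 + 11 = 15. Reached multiple(s) of 6: 6, 12 -> fragments 1-2 completed (2 total).
Check: final fork_pos = 15; the multiples of 6 that are <= 15 are 6..12 -> 15 // 6 = 2 completed fragment(s).

Answer: 2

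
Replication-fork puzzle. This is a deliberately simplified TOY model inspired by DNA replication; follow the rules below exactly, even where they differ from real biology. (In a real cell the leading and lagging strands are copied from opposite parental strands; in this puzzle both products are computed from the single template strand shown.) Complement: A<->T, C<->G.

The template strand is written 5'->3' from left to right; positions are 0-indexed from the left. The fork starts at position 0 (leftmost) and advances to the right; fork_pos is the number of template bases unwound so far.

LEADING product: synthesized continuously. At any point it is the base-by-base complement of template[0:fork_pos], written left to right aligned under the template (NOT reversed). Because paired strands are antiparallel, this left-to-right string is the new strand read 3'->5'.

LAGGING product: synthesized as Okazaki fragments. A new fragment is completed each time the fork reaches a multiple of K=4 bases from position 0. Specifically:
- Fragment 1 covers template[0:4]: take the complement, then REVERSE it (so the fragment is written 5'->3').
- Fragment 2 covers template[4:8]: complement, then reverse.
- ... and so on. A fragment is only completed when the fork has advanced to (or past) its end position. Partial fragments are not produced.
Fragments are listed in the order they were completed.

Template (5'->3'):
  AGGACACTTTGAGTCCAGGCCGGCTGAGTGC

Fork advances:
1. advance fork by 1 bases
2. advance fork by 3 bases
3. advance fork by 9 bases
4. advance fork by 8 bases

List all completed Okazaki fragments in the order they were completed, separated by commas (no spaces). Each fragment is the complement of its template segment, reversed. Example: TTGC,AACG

Answer: TCCT,AGTG,TCAA,GGAC,GCCT

Derivation:
Step 1: advance 1 -> fork_pos = 0 + 1 = 1. Next multiple of 4 is 4 (not reached); still 0 fragment(s).
Step 2: advance 3 -> fork_pos = 1 + 3 = 4. Reached multiple(s) of 4: 4 -> fragment 1 completed (1 total).
Step 3: advance 9 -> fork_pos = 4 + 9 = 13. Reached multiple(s) of 4: 8, 12 -> fragments 2-3 completed (3 total).
Step 4: advance 8 -> fork_pos = 13 + 8 = 21. Reached multiple(s) of 4: 16, 20 -> fragments 4-5 completed (5 total).
Final fork_pos = 21, so 5 fragment(s) are complete. Build each: template segment -> complement -> reverse.
Fragment 1: template[0:4] = AGGA -> complement TCCT -> reversed TCCT
Fragment 2: template[4:8] = CACT -> complement GTGA -> reversed AGTG
Fragment 3: template[8:12] = TTGA -> complement AACT -> reversed TCAA
Fragment 4: template[12:16] = GTCC -> complement CAGG -> reversed GGAC
Fragment 5: template[16:20] = AGGC -> complement TCCG -> reversed GCCT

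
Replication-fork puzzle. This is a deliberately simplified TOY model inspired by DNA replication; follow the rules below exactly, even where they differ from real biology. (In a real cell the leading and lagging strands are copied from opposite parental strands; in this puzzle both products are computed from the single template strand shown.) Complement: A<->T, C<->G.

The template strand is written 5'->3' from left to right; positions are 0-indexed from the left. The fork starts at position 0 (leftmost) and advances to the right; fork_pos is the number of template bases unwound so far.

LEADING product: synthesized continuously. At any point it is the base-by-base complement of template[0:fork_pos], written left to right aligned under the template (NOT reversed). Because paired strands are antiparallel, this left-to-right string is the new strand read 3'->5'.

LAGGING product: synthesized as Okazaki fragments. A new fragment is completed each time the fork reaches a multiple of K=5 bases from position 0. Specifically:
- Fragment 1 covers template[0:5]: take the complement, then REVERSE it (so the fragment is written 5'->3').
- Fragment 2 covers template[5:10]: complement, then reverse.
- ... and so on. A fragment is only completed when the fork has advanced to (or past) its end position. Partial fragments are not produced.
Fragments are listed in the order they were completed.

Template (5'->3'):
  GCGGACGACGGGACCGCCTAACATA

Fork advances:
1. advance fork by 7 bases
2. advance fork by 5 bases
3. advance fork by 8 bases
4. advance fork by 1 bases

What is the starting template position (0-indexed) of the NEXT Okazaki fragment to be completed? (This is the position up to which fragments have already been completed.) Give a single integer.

Answer: 20

Derivation:
Step 1: advance 7 -> fork_pos = 0 + 7 = 7. Reached multiple(s) of 5: 5 -> fragment 1 completed (1 total).
Step 2: advance 5 -> fork_pos = 7 + 5 = 12. Reached multiple(s) of 5: 10 -> fragment 2 completed (2 total).
Step 3: advance 8 -> fork_pos = 12 + 8 = 20. Reached multiple(s) of 5: 15, 20 -> fragments 3-4 completed (4 total).
Step 4: advance 1 -> fork_pos = 20 + 1 = 21. Next multiple of 5 is 25 (not reached); still 4 fragment(s).
4 fragment(s) completed, covering template[0:20] (4 x 5 = 20). The next fragment, fragment 5, covers template[20:25], so it starts at position 20.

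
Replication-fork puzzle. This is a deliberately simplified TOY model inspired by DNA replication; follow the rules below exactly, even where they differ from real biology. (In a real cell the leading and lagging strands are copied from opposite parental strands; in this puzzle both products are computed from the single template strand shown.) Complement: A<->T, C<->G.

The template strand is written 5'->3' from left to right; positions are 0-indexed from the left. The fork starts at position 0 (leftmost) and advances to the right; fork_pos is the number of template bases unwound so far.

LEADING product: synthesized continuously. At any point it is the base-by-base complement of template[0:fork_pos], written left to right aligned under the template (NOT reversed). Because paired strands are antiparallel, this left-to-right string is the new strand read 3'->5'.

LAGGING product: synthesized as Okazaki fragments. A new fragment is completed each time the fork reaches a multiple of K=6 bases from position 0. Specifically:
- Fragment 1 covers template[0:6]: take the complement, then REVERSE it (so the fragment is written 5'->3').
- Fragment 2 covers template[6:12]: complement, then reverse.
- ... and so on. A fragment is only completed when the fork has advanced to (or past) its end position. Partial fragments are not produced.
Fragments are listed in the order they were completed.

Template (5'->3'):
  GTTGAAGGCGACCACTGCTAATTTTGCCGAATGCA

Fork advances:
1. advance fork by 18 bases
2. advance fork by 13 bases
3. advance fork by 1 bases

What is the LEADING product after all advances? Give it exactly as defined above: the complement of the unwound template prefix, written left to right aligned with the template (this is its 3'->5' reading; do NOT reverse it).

Answer: CAACTTCCGCTGGTGACGATTAAAACGGCTTA

Derivation:
Step 1: advance 18 -> fork_pos = 0 + 18 = 18.
Step 2: advance 13 -> fork_pos = 18 + 13 = 31.
Step 3: advance 1 -> fork_pos = 31 + 1 = 32.
Unwound prefix: template[0:32] = GTTGAAGGCGACCACTGCTAATTTTGCCGAAT
Complement it base by base (A<->T, C<->G), keeping left-to-right order:
  [0:5] GTTGA -> CAACT
  [5:10] AGGCG -> TCCGC
  [10:15] ACCAC -> TGGTG
  [15:20] TGCTA -> ACGAT
  [20:25] ATTTT -> TAAAA
  [25:30] GCCGA -> CGGCT
  [30:32] AT -> TA
Concatenate: CAACTTCCGCTGGTGACGATTAAAACGGCTTA (length 32; written aligned with the template, i.e. 3'->5').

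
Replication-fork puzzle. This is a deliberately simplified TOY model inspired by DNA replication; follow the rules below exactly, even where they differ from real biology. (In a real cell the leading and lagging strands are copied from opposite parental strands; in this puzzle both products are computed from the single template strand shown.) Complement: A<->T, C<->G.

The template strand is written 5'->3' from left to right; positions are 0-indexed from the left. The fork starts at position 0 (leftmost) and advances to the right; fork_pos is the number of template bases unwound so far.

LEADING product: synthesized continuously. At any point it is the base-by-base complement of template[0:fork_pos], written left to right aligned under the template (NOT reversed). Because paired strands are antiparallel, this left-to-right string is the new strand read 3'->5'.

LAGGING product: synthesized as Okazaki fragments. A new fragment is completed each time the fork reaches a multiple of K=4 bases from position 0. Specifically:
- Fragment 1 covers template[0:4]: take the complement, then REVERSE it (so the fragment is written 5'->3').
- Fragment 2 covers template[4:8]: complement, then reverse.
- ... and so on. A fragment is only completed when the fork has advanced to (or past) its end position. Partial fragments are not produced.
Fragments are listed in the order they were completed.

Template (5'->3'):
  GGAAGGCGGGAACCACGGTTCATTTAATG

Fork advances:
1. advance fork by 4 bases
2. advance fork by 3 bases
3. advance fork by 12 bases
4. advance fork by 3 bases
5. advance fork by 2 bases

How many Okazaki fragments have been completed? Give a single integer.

Step 1: advance 4 -> fork_pos = 0 + 4 = 4. Reached multiple(s) of 4: 4 -> fragment 1 completed (1 total).
Step 2: advance 3 -> fork_pos = 4 + 3 = 7. Next multiple of 4 is 8 (not reached); still 1 fragment(s).
Step 3: advance 12 -> fork_pos = 7 + 12 = 19. Reached multiple(s) of 4: 8, 12, 16 -> fragments 2-4 completed (4 total).
Step 4: advance 3 -> fork_pos = 19 + 3 = 22. Reached multiple(s) of 4: 20 -> fragment 5 completed (5 total).
Step 5: advance 2 -> fork_pos = 22 + 2 = 24. Reached multiple(s) of 4: 24 -> fragment 6 completed (6 total).
Check: final fork_pos = 24; the multiples of 4 that are <= 24 are 4..24 -> 24 // 4 = 6 completed fragment(s).

Answer: 6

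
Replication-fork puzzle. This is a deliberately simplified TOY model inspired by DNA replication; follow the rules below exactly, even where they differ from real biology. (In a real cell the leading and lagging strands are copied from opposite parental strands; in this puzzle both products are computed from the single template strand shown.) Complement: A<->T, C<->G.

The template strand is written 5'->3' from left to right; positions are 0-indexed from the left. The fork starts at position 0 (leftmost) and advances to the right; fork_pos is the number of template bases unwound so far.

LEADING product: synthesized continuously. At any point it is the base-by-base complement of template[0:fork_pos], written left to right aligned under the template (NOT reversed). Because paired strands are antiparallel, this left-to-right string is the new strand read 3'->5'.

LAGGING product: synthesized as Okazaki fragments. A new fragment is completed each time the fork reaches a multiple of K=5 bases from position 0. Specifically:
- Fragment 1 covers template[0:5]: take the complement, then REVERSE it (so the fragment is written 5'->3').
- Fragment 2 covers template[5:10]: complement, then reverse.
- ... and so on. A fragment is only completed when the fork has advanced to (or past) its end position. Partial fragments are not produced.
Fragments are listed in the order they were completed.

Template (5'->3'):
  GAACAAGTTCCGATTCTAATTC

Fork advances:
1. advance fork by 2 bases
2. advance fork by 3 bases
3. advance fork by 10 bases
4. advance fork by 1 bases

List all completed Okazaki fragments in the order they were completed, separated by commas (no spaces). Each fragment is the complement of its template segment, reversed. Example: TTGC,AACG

Answer: TGTTC,GAACT,AATCG

Derivation:
Step 1: advance 2 -> fork_pos = 0 + 2 = 2. Next multiple of 5 is 5 (not reached); still 0 fragment(s).
Step 2: advance 3 -> fork_pos = 2 + 3 = 5. Reached multiple(s) of 5: 5 -> fragment 1 completed (1 total).
Step 3: advance 10 -> fork_pos = 5 + 10 = 15. Reached multiple(s) of 5: 10, 15 -> fragments 2-3 completed (3 total).
Step 4: advance 1 -> fork_pos = 15 + 1 = 16. Next multiple of 5 is 20 (not reached); still 3 fragment(s).
Final fork_pos = 16, so 3 fragment(s) are complete. Build each: template segment -> complement -> reverse.
Fragment 1: template[0:5] = GAACA -> complement CTTGT -> reversed TGTTC
Fragment 2: template[5:10] = AGTTC -> complement TCAAG -> reversed GAACT
Fragment 3: template[10:15] = CGATT -> complement GCTAA -> reversed AATCG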